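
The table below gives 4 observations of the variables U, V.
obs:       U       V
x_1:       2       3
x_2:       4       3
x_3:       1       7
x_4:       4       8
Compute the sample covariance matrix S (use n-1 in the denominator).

Step 1 — column means:
  mean(U) = (2 + 4 + 1 + 4) / 4 = 11/4 = 2.75
  mean(V) = (3 + 3 + 7 + 8) / 4 = 21/4 = 5.25

Step 2 — sample covariance S[i,j] = (1/(n-1)) · Σ_k (x_{k,i} - mean_i) · (x_{k,j} - mean_j), with n-1 = 3.
  S[U,U] = ((-0.75)·(-0.75) + (1.25)·(1.25) + (-1.75)·(-1.75) + (1.25)·(1.25)) / 3 = 6.75/3 = 2.25
  S[U,V] = ((-0.75)·(-2.25) + (1.25)·(-2.25) + (-1.75)·(1.75) + (1.25)·(2.75)) / 3 = -0.75/3 = -0.25
  S[V,V] = ((-2.25)·(-2.25) + (-2.25)·(-2.25) + (1.75)·(1.75) + (2.75)·(2.75)) / 3 = 20.75/3 = 6.9167

S is symmetric (S[j,i] = S[i,j]). Assembling:

S = [[2.25, -0.25],
 [-0.25, 6.9167]]


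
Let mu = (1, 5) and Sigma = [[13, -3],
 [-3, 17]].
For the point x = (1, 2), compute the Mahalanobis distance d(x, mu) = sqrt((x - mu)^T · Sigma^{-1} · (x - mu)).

Step 1 — centre the observation: (x - mu) = (0, -3).

Step 2 — invert Sigma. det(Sigma) = 13·17 - (-3)² = 212.
  Sigma^{-1} = (1/det) · [[d, -b], [-b, a]] = [[0.0802, 0.0142],
 [0.0142, 0.0613]].

Step 3 — form the quadratic (x - mu)^T · Sigma^{-1} · (x - mu):
  Sigma^{-1} · (x - mu) = (-0.0425, -0.184).
  (x - mu)^T · [Sigma^{-1} · (x - mu)] = (0)·(-0.0425) + (-3)·(-0.184) = 0.5519.

Step 4 — take square root: d = √(0.5519) ≈ 0.7429.

d(x, mu) = √(0.5519) ≈ 0.7429


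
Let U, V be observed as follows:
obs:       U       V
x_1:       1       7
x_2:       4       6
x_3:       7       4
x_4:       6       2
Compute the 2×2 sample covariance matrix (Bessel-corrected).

Step 1 — column means:
  mean(U) = (1 + 4 + 7 + 6) / 4 = 18/4 = 4.5
  mean(V) = (7 + 6 + 4 + 2) / 4 = 19/4 = 4.75

Step 2 — sample covariance S[i,j] = (1/(n-1)) · Σ_k (x_{k,i} - mean_i) · (x_{k,j} - mean_j), with n-1 = 3.
  S[U,U] = ((-3.5)·(-3.5) + (-0.5)·(-0.5) + (2.5)·(2.5) + (1.5)·(1.5)) / 3 = 21/3 = 7
  S[U,V] = ((-3.5)·(2.25) + (-0.5)·(1.25) + (2.5)·(-0.75) + (1.5)·(-2.75)) / 3 = -14.5/3 = -4.8333
  S[V,V] = ((2.25)·(2.25) + (1.25)·(1.25) + (-0.75)·(-0.75) + (-2.75)·(-2.75)) / 3 = 14.75/3 = 4.9167

S is symmetric (S[j,i] = S[i,j]). Assembling:

S = [[7, -4.8333],
 [-4.8333, 4.9167]]


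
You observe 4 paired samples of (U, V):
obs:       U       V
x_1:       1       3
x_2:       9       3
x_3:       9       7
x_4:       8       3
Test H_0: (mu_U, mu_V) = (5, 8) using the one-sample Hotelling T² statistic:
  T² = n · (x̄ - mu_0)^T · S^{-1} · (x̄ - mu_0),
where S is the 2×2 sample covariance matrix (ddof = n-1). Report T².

Step 1 — sample mean vector:
  mean(U) = (1 + 9 + 9 + 8) / 4 = 27/4 = 6.75
  mean(V) = (3 + 3 + 7 + 3) / 4 = 16/4 = 4
  x̄ = (6.75, 4),  deviation x̄ - mu_0 = (6.75, 4) - (5, 8) = (1.75, -4).

Step 2 — sample covariance matrix, S[i,j] = (1/(n-1)) · Σ_k (x_{k,i} - mean_i) · (x_{k,j} - mean_j), divisor n-1 = 3:
  S[U,U] = ((-5.75)·(-5.75) + (2.25)·(2.25) + (2.25)·(2.25) + (1.25)·(1.25)) / 3 = 44.75/3 = 14.9167
  S[U,V] = ((-5.75)·(-1) + (2.25)·(-1) + (2.25)·(3) + (1.25)·(-1)) / 3 = 9/3 = 3
  S[V,V] = ((-1)·(-1) + (-1)·(-1) + (3)·(3) + (-1)·(-1)) / 3 = 12/3 = 4
  S = [[14.9167, 3],
 [3, 4]].

Step 3 — invert S. det(S) = 14.9167·4 - (3)² = 50.6667.
  S^{-1} = (1/det) · [[d, -b], [-b, a]] = [[0.0789, -0.0592],
 [-0.0592, 0.2944]].

Step 4 — quadratic form (x̄ - mu_0)^T · S^{-1} · (x̄ - mu_0):
  S^{-1} · (x̄ - mu_0) = (0.375, -1.2812),
  (x̄ - mu_0)^T · [...] = (1.75)·(0.375) + (-4)·(-1.2812) = 5.7812.

Step 5 — scale by n: T² = 4 · 5.7812 = 23.125.

T² ≈ 23.125


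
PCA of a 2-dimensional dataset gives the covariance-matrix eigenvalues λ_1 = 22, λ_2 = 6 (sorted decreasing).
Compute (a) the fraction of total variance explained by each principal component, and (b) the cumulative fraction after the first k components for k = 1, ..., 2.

Step 1 — total variance = trace(Sigma) = Σ λ_i = 22 + 6 = 28.

Step 2 — fraction explained by component i = λ_i / Σ λ:
  PC1: 22/28 = 0.7857
  PC2: 6/28 = 0.2143

Step 3 — cumulative fraction after k components = (λ_1 + ... + λ_k) / Σ λ:
  k = 1: 22/28 = 0.7857
  k = 2: (22 + 6)/28 = 28/28 = 1

Summary (fraction, with percent):

explained: PC1 0.7857 (78.57%), PC2 0.2143 (21.43%);  cumulative: 0.7857, 1


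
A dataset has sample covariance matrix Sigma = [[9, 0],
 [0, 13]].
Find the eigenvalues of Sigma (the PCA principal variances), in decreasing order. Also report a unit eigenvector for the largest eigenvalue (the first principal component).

Step 1 — characteristic polynomial of 2×2 Sigma:
  det(Sigma - λI) = λ² - trace · λ + det = 0.
  trace = 9 + 13 = 22, det = 9·13 - (0)² = 117.
Step 2 — discriminant:
  Δ = trace² - 4·det = 484 - 468 = 16.
Step 3 — eigenvalues:
  λ = (trace ± √Δ)/2 = (22 ± 4)/2,
  λ_1 = 13,  λ_2 = 9.

Step 4 — unit eigenvector for λ_1: Sigma is diagonal, so its eigenvectors are the coordinate axes. λ_1 = 13 is the diagonal entry on the second coordinate axis, hence
  v_1 = (0, 1) (||v_1|| = 1).

λ_1 = 13,  λ_2 = 9;  v_1 ≈ (0, 1)


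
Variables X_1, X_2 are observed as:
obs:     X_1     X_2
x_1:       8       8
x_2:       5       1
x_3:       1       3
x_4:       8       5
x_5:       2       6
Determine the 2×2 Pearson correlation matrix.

Step 1 — column means:
  mean(X_1) = (8 + 5 + 1 + 8 + 2) / 5 = 24/5 = 4.8
  mean(X_2) = (8 + 1 + 3 + 5 + 6) / 5 = 23/5 = 4.6

Step 2 — sample variances and covariances s[i,j] = (1/(n-1)) · Σ_k (x_{k,i} - mean_i) · (x_{k,j} - mean_j), with n-1 = 4:
  s[X_1,X_1] = ((3.2)·(3.2) + (0.2)·(0.2) + (-3.8)·(-3.8) + (3.2)·(3.2) + (-2.8)·(-2.8)) / 4 = 42.8/4 = 10.7
  s[X_1,X_2] = ((3.2)·(3.4) + (0.2)·(-3.6) + (-3.8)·(-1.6) + (3.2)·(0.4) + (-2.8)·(1.4)) / 4 = 13.6/4 = 3.4
  s[X_2,X_2] = ((3.4)·(3.4) + (-3.6)·(-3.6) + (-1.6)·(-1.6) + (0.4)·(0.4) + (1.4)·(1.4)) / 4 = 29.2/4 = 7.3
  Sample standard deviations s_i = √(s[i,i]):
  s(X_1) = √(10.7) = 3.2711
  s(X_2) = √(7.3) = 2.7019

Step 3 — r_{ij} = s_{ij} / (s_i · s_j):
  r[X_1,X_1] = 1 (diagonal).
  r[X_1,X_2] = 3.4 / (3.2711 · 2.7019) = 3.4 / 8.838 = 0.3847
  r[X_2,X_2] = 1 (diagonal).

R is symmetric with unit diagonal. Assembling:

R = [[1, 0.3847],
 [0.3847, 1]]


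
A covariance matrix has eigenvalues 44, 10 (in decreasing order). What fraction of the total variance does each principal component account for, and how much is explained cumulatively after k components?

Step 1 — total variance = trace(Sigma) = Σ λ_i = 44 + 10 = 54.

Step 2 — fraction explained by component i = λ_i / Σ λ:
  PC1: 44/54 = 0.8148
  PC2: 10/54 = 0.1852

Step 3 — cumulative fraction after k components = (λ_1 + ... + λ_k) / Σ λ:
  k = 1: 44/54 = 0.8148
  k = 2: (44 + 10)/54 = 54/54 = 1

Summary (fraction, with percent):

explained: PC1 0.8148 (81.48%), PC2 0.1852 (18.52%);  cumulative: 0.8148, 1


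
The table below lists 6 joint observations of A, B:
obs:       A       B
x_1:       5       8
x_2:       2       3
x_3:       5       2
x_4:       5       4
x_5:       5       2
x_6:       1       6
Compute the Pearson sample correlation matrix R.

Step 1 — column means:
  mean(A) = (5 + 2 + 5 + 5 + 5 + 1) / 6 = 23/6 = 3.8333
  mean(B) = (8 + 3 + 2 + 4 + 2 + 6) / 6 = 25/6 = 4.1667

Step 2 — sample variances and covariances s[i,j] = (1/(n-1)) · Σ_k (x_{k,i} - mean_i) · (x_{k,j} - mean_j), with n-1 = 5:
  s[A,A] = ((1.1667)·(1.1667) + (-1.8333)·(-1.8333) + (1.1667)·(1.1667) + (1.1667)·(1.1667) + (1.1667)·(1.1667) + (-2.8333)·(-2.8333)) / 5 = 16.8333/5 = 3.3667
  s[A,B] = ((1.1667)·(3.8333) + (-1.8333)·(-1.1667) + (1.1667)·(-2.1667) + (1.1667)·(-0.1667) + (1.1667)·(-2.1667) + (-2.8333)·(1.8333)) / 5 = -3.8333/5 = -0.7667
  s[B,B] = ((3.8333)·(3.8333) + (-1.1667)·(-1.1667) + (-2.1667)·(-2.1667) + (-0.1667)·(-0.1667) + (-2.1667)·(-2.1667) + (1.8333)·(1.8333)) / 5 = 28.8333/5 = 5.7667
  Sample standard deviations s_i = √(s[i,i]):
  s(A) = √(3.3667) = 1.8348
  s(B) = √(5.7667) = 2.4014

Step 3 — r_{ij} = s_{ij} / (s_i · s_j):
  r[A,A] = 1 (diagonal).
  r[A,B] = -0.7667 / (1.8348 · 2.4014) = -0.7667 / 4.4062 = -0.174
  r[B,B] = 1 (diagonal).

R is symmetric with unit diagonal. Assembling:

R = [[1, -0.174],
 [-0.174, 1]]


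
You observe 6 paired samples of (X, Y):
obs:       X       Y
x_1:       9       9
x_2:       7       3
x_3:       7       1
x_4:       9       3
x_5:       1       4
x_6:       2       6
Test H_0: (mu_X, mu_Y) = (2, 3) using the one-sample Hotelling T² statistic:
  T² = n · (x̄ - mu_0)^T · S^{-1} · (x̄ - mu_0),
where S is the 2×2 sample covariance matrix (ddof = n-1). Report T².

Step 1 — sample mean vector:
  mean(X) = (9 + 7 + 7 + 9 + 1 + 2) / 6 = 35/6 = 5.8333
  mean(Y) = (9 + 3 + 1 + 3 + 4 + 6) / 6 = 26/6 = 4.3333
  x̄ = (5.8333, 4.3333),  deviation x̄ - mu_0 = (5.8333, 4.3333) - (2, 3) = (3.8333, 1.3333).

Step 2 — sample covariance matrix, S[i,j] = (1/(n-1)) · Σ_k (x_{k,i} - mean_i) · (x_{k,j} - mean_j), divisor n-1 = 5:
  S[X,X] = ((3.1667)·(3.1667) + (1.1667)·(1.1667) + (1.1667)·(1.1667) + (3.1667)·(3.1667) + (-4.8333)·(-4.8333) + (-3.8333)·(-3.8333)) / 5 = 60.8333/5 = 12.1667
  S[X,Y] = ((3.1667)·(4.6667) + (1.1667)·(-1.3333) + (1.1667)·(-3.3333) + (3.1667)·(-1.3333) + (-4.8333)·(-0.3333) + (-3.8333)·(1.6667)) / 5 = 0.3333/5 = 0.0667
  S[Y,Y] = ((4.6667)·(4.6667) + (-1.3333)·(-1.3333) + (-3.3333)·(-3.3333) + (-1.3333)·(-1.3333) + (-0.3333)·(-0.3333) + (1.6667)·(1.6667)) / 5 = 39.3333/5 = 7.8667
  S = [[12.1667, 0.0667],
 [0.0667, 7.8667]].

Step 3 — invert S. det(S) = 12.1667·7.8667 - (0.0667)² = 95.7067.
  S^{-1} = (1/det) · [[d, -b], [-b, a]] = [[0.0822, -0.0007],
 [-0.0007, 0.1271]].

Step 4 — quadratic form (x̄ - mu_0)^T · S^{-1} · (x̄ - mu_0):
  S^{-1} · (x̄ - mu_0) = (0.3142, 0.1668),
  (x̄ - mu_0)^T · [...] = (3.8333)·(0.3142) + (1.3333)·(0.1668) = 1.4267.

Step 5 — scale by n: T² = 6 · 1.4267 = 8.5602.

T² ≈ 8.5602


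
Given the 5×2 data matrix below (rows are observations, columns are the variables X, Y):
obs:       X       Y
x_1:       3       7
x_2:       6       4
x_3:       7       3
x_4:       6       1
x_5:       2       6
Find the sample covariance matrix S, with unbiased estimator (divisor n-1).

Step 1 — column means:
  mean(X) = (3 + 6 + 7 + 6 + 2) / 5 = 24/5 = 4.8
  mean(Y) = (7 + 4 + 3 + 1 + 6) / 5 = 21/5 = 4.2

Step 2 — sample covariance S[i,j] = (1/(n-1)) · Σ_k (x_{k,i} - mean_i) · (x_{k,j} - mean_j), with n-1 = 4.
  S[X,X] = ((-1.8)·(-1.8) + (1.2)·(1.2) + (2.2)·(2.2) + (1.2)·(1.2) + (-2.8)·(-2.8)) / 4 = 18.8/4 = 4.7
  S[X,Y] = ((-1.8)·(2.8) + (1.2)·(-0.2) + (2.2)·(-1.2) + (1.2)·(-3.2) + (-2.8)·(1.8)) / 4 = -16.8/4 = -4.2
  S[Y,Y] = ((2.8)·(2.8) + (-0.2)·(-0.2) + (-1.2)·(-1.2) + (-3.2)·(-3.2) + (1.8)·(1.8)) / 4 = 22.8/4 = 5.7

S is symmetric (S[j,i] = S[i,j]). Assembling:

S = [[4.7, -4.2],
 [-4.2, 5.7]]


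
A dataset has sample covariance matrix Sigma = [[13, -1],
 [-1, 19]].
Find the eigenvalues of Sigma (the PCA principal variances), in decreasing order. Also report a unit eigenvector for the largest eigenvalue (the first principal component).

Step 1 — characteristic polynomial of 2×2 Sigma:
  det(Sigma - λI) = λ² - trace · λ + det = 0.
  trace = 13 + 19 = 32, det = 13·19 - (-1)² = 246.
Step 2 — discriminant:
  Δ = trace² - 4·det = 1024 - 984 = 40.
Step 3 — eigenvalues:
  λ = (trace ± √Δ)/2 = (32 ± 6.3246)/2,
  λ_1 = 19.1623,  λ_2 = 12.8377.

Step 4 — unit eigenvector for λ_1: solve (Sigma - λ_1 I)v = 0. First row:
  (13 - 19.1623)·v_x + (-1)·v_y = 0, i.e. (-6.1623)·v_x + (-1)·v_y = 0,
  so v ∝ (b, λ_1 - a) = (-1, 6.1623); multiply by -1 so the first entry is positive: u = (1, -6.1623).
  ||u|| = √((1)² + (-6.1623)²) = √(38.9737) ≈ 6.2429,
  v_1 = u/||u|| ≈ (0.1602, -0.9871) (||v_1|| = 1).

λ_1 = 19.1623,  λ_2 = 12.8377;  v_1 ≈ (0.1602, -0.9871)


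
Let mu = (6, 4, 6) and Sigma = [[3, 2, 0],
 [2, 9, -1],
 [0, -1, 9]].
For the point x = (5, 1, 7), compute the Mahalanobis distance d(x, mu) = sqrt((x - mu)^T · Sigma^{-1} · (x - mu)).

Step 1 — centre the observation: (x - mu) = (-1, -3, 1).

Step 2 — invert Sigma (cofactor / det for 3×3, or solve directly):
  Sigma^{-1} = [[0.3922, -0.0882, -0.0098],
 [-0.0882, 0.1324, 0.0147],
 [-0.0098, 0.0147, 0.1127]].

Step 3 — form the quadratic (x - mu)^T · Sigma^{-1} · (x - mu):
  Sigma^{-1} · (x - mu) = (-0.1373, -0.2941, 0.0784).
  (x - mu)^T · [Sigma^{-1} · (x - mu)] = (-1)·(-0.1373) + (-3)·(-0.2941) + (1)·(0.0784) = 1.098.

Step 4 — take square root: d = √(1.098) ≈ 1.0479.

d(x, mu) = √(1.098) ≈ 1.0479


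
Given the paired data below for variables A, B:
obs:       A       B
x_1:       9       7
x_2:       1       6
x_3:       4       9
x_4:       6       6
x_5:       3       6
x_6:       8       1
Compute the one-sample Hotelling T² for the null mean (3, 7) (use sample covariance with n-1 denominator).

Step 1 — sample mean vector:
  mean(A) = (9 + 1 + 4 + 6 + 3 + 8) / 6 = 31/6 = 5.1667
  mean(B) = (7 + 6 + 9 + 6 + 6 + 1) / 6 = 35/6 = 5.8333
  x̄ = (5.1667, 5.8333),  deviation x̄ - mu_0 = (5.1667, 5.8333) - (3, 7) = (2.1667, -1.1667).

Step 2 — sample covariance matrix, S[i,j] = (1/(n-1)) · Σ_k (x_{k,i} - mean_i) · (x_{k,j} - mean_j), divisor n-1 = 5:
  S[A,A] = ((3.8333)·(3.8333) + (-4.1667)·(-4.1667) + (-1.1667)·(-1.1667) + (0.8333)·(0.8333) + (-2.1667)·(-2.1667) + (2.8333)·(2.8333)) / 5 = 46.8333/5 = 9.3667
  S[A,B] = ((3.8333)·(1.1667) + (-4.1667)·(0.1667) + (-1.1667)·(3.1667) + (0.8333)·(0.1667) + (-2.1667)·(0.1667) + (2.8333)·(-4.8333)) / 5 = -13.8333/5 = -2.7667
  S[B,B] = ((1.1667)·(1.1667) + (0.1667)·(0.1667) + (3.1667)·(3.1667) + (0.1667)·(0.1667) + (0.1667)·(0.1667) + (-4.8333)·(-4.8333)) / 5 = 34.8333/5 = 6.9667
  S = [[9.3667, -2.7667],
 [-2.7667, 6.9667]].

Step 3 — invert S. det(S) = 9.3667·6.9667 - (-2.7667)² = 57.6.
  S^{-1} = (1/det) · [[d, -b], [-b, a]] = [[0.1209, 0.048],
 [0.048, 0.1626]].

Step 4 — quadratic form (x̄ - mu_0)^T · S^{-1} · (x̄ - mu_0):
  S^{-1} · (x̄ - mu_0) = (0.206, -0.0856),
  (x̄ - mu_0)^T · [...] = (2.1667)·(0.206) + (-1.1667)·(-0.0856) = 0.5463.

Step 5 — scale by n: T² = 6 · 0.5463 = 3.2778.

T² ≈ 3.2778


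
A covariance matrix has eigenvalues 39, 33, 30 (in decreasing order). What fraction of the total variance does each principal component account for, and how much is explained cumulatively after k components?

Step 1 — total variance = trace(Sigma) = Σ λ_i = 39 + 33 + 30 = 102.

Step 2 — fraction explained by component i = λ_i / Σ λ:
  PC1: 39/102 = 0.3824
  PC2: 33/102 = 0.3235
  PC3: 30/102 = 0.2941

Step 3 — cumulative fraction after k components = (λ_1 + ... + λ_k) / Σ λ:
  k = 1: 39/102 = 0.3824
  k = 2: (39 + 33)/102 = 72/102 = 0.7059
  k = 3: (39 + 33 + 30)/102 = 102/102 = 1

Summary (fraction, with percent):

explained: PC1 0.3824 (38.24%), PC2 0.3235 (32.35%), PC3 0.2941 (29.41%);  cumulative: 0.3824, 0.7059, 1


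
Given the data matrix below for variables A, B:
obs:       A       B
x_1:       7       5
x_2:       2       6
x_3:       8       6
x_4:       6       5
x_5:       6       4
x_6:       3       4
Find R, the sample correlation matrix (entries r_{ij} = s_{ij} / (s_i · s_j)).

Step 1 — column means:
  mean(A) = (7 + 2 + 8 + 6 + 6 + 3) / 6 = 32/6 = 5.3333
  mean(B) = (5 + 6 + 6 + 5 + 4 + 4) / 6 = 30/6 = 5

Step 2 — sample variances and covariances s[i,j] = (1/(n-1)) · Σ_k (x_{k,i} - mean_i) · (x_{k,j} - mean_j), with n-1 = 5:
  s[A,A] = ((1.6667)·(1.6667) + (-3.3333)·(-3.3333) + (2.6667)·(2.6667) + (0.6667)·(0.6667) + (0.6667)·(0.6667) + (-2.3333)·(-2.3333)) / 5 = 27.3333/5 = 5.4667
  s[A,B] = ((1.6667)·(0) + (-3.3333)·(1) + (2.6667)·(1) + (0.6667)·(0) + (0.6667)·(-1) + (-2.3333)·(-1)) / 5 = 1/5 = 0.2
  s[B,B] = ((0)·(0) + (1)·(1) + (1)·(1) + (0)·(0) + (-1)·(-1) + (-1)·(-1)) / 5 = 4/5 = 0.8
  Sample standard deviations s_i = √(s[i,i]):
  s(A) = √(5.4667) = 2.3381
  s(B) = √(0.8) = 0.8944

Step 3 — r_{ij} = s_{ij} / (s_i · s_j):
  r[A,A] = 1 (diagonal).
  r[A,B] = 0.2 / (2.3381 · 0.8944) = 0.2 / 2.0913 = 0.0956
  r[B,B] = 1 (diagonal).

R is symmetric with unit diagonal. Assembling:

R = [[1, 0.0956],
 [0.0956, 1]]


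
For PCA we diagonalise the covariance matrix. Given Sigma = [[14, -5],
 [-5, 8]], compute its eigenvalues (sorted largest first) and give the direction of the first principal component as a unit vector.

Step 1 — characteristic polynomial of 2×2 Sigma:
  det(Sigma - λI) = λ² - trace · λ + det = 0.
  trace = 14 + 8 = 22, det = 14·8 - (-5)² = 87.
Step 2 — discriminant:
  Δ = trace² - 4·det = 484 - 348 = 136.
Step 3 — eigenvalues:
  λ = (trace ± √Δ)/2 = (22 ± 11.6619)/2,
  λ_1 = 16.831,  λ_2 = 5.169.

Step 4 — unit eigenvector for λ_1: solve (Sigma - λ_1 I)v = 0. First row:
  (14 - 16.831)·v_x + (-5)·v_y = 0, i.e. (-2.831)·v_x + (-5)·v_y = 0,
  so v ∝ (b, λ_1 - a) = (-5, 2.831); multiply by -1 so the first entry is positive: u = (5, -2.831).
  ||u|| = √((5)² + (-2.831)²) = √(33.0143) ≈ 5.7458,
  v_1 = u/||u|| ≈ (0.8702, -0.4927) (||v_1|| = 1).

λ_1 = 16.831,  λ_2 = 5.169;  v_1 ≈ (0.8702, -0.4927)


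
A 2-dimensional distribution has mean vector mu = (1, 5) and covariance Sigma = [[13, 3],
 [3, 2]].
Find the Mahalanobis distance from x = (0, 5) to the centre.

Step 1 — centre the observation: (x - mu) = (-1, 0).

Step 2 — invert Sigma. det(Sigma) = 13·2 - (3)² = 17.
  Sigma^{-1} = (1/det) · [[d, -b], [-b, a]] = [[0.1176, -0.1765],
 [-0.1765, 0.7647]].

Step 3 — form the quadratic (x - mu)^T · Sigma^{-1} · (x - mu):
  Sigma^{-1} · (x - mu) = (-0.1176, 0.1765).
  (x - mu)^T · [Sigma^{-1} · (x - mu)] = (-1)·(-0.1176) + (0)·(0.1765) = 0.1176.

Step 4 — take square root: d = √(0.1176) ≈ 0.343.

d(x, mu) = √(0.1176) ≈ 0.343


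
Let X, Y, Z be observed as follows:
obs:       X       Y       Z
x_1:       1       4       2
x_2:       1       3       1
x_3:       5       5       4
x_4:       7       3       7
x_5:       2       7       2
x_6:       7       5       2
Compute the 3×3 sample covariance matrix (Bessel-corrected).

Step 1 — column means:
  mean(X) = (1 + 1 + 5 + 7 + 2 + 7) / 6 = 23/6 = 3.8333
  mean(Y) = (4 + 3 + 5 + 3 + 7 + 5) / 6 = 27/6 = 4.5
  mean(Z) = (2 + 1 + 4 + 7 + 2 + 2) / 6 = 18/6 = 3

Step 2 — sample covariance S[i,j] = (1/(n-1)) · Σ_k (x_{k,i} - mean_i) · (x_{k,j} - mean_j), with n-1 = 5.
  S[X,X] = ((-2.8333)·(-2.8333) + (-2.8333)·(-2.8333) + (1.1667)·(1.1667) + (3.1667)·(3.1667) + (-1.8333)·(-1.8333) + (3.1667)·(3.1667)) / 5 = 40.8333/5 = 8.1667
  S[X,Y] = ((-2.8333)·(-0.5) + (-2.8333)·(-1.5) + (1.1667)·(0.5) + (3.1667)·(-1.5) + (-1.8333)·(2.5) + (3.1667)·(0.5)) / 5 = -1.5/5 = -0.3
  S[X,Z] = ((-2.8333)·(-1) + (-2.8333)·(-2) + (1.1667)·(1) + (3.1667)·(4) + (-1.8333)·(-1) + (3.1667)·(-1)) / 5 = 21/5 = 4.2
  S[Y,Y] = ((-0.5)·(-0.5) + (-1.5)·(-1.5) + (0.5)·(0.5) + (-1.5)·(-1.5) + (2.5)·(2.5) + (0.5)·(0.5)) / 5 = 11.5/5 = 2.3
  S[Y,Z] = ((-0.5)·(-1) + (-1.5)·(-2) + (0.5)·(1) + (-1.5)·(4) + (2.5)·(-1) + (0.5)·(-1)) / 5 = -5/5 = -1
  S[Z,Z] = ((-1)·(-1) + (-2)·(-2) + (1)·(1) + (4)·(4) + (-1)·(-1) + (-1)·(-1)) / 5 = 24/5 = 4.8

S is symmetric (S[j,i] = S[i,j]). Assembling:

S = [[8.1667, -0.3, 4.2],
 [-0.3, 2.3, -1],
 [4.2, -1, 4.8]]


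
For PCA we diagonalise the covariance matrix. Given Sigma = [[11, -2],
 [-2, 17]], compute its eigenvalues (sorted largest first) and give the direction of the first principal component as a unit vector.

Step 1 — characteristic polynomial of 2×2 Sigma:
  det(Sigma - λI) = λ² - trace · λ + det = 0.
  trace = 11 + 17 = 28, det = 11·17 - (-2)² = 183.
Step 2 — discriminant:
  Δ = trace² - 4·det = 784 - 732 = 52.
Step 3 — eigenvalues:
  λ = (trace ± √Δ)/2 = (28 ± 7.2111)/2,
  λ_1 = 17.6056,  λ_2 = 10.3944.

Step 4 — unit eigenvector for λ_1: solve (Sigma - λ_1 I)v = 0. First row:
  (11 - 17.6056)·v_x + (-2)·v_y = 0, i.e. (-6.6056)·v_x + (-2)·v_y = 0,
  so v ∝ (b, λ_1 - a) = (-2, 6.6056); multiply by -1 so the first entry is positive: u = (2, -6.6056).
  ||u|| = √((2)² + (-6.6056)²) = √(47.6333) ≈ 6.9017,
  v_1 = u/||u|| ≈ (0.2898, -0.9571) (||v_1|| = 1).

λ_1 = 17.6056,  λ_2 = 10.3944;  v_1 ≈ (0.2898, -0.9571)


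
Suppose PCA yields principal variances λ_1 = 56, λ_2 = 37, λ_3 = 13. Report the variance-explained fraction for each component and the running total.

Step 1 — total variance = trace(Sigma) = Σ λ_i = 56 + 37 + 13 = 106.

Step 2 — fraction explained by component i = λ_i / Σ λ:
  PC1: 56/106 = 0.5283
  PC2: 37/106 = 0.3491
  PC3: 13/106 = 0.1226

Step 3 — cumulative fraction after k components = (λ_1 + ... + λ_k) / Σ λ:
  k = 1: 56/106 = 0.5283
  k = 2: (56 + 37)/106 = 93/106 = 0.8774
  k = 3: (56 + 37 + 13)/106 = 106/106 = 1

Summary (fraction, with percent):

explained: PC1 0.5283 (52.83%), PC2 0.3491 (34.91%), PC3 0.1226 (12.26%);  cumulative: 0.5283, 0.8774, 1


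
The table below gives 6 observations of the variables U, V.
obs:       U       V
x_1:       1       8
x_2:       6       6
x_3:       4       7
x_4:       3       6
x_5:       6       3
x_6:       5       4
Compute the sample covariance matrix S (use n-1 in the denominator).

Step 1 — column means:
  mean(U) = (1 + 6 + 4 + 3 + 6 + 5) / 6 = 25/6 = 4.1667
  mean(V) = (8 + 6 + 7 + 6 + 3 + 4) / 6 = 34/6 = 5.6667

Step 2 — sample covariance S[i,j] = (1/(n-1)) · Σ_k (x_{k,i} - mean_i) · (x_{k,j} - mean_j), with n-1 = 5.
  S[U,U] = ((-3.1667)·(-3.1667) + (1.8333)·(1.8333) + (-0.1667)·(-0.1667) + (-1.1667)·(-1.1667) + (1.8333)·(1.8333) + (0.8333)·(0.8333)) / 5 = 18.8333/5 = 3.7667
  S[U,V] = ((-3.1667)·(2.3333) + (1.8333)·(0.3333) + (-0.1667)·(1.3333) + (-1.1667)·(0.3333) + (1.8333)·(-2.6667) + (0.8333)·(-1.6667)) / 5 = -13.6667/5 = -2.7333
  S[V,V] = ((2.3333)·(2.3333) + (0.3333)·(0.3333) + (1.3333)·(1.3333) + (0.3333)·(0.3333) + (-2.6667)·(-2.6667) + (-1.6667)·(-1.6667)) / 5 = 17.3333/5 = 3.4667

S is symmetric (S[j,i] = S[i,j]). Assembling:

S = [[3.7667, -2.7333],
 [-2.7333, 3.4667]]


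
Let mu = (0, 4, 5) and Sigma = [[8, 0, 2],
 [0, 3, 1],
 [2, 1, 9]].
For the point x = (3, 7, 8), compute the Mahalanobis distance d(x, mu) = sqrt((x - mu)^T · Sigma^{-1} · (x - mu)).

Step 1 — centre the observation: (x - mu) = (3, 3, 3).

Step 2 — invert Sigma (cofactor / det for 3×3, or solve directly):
  Sigma^{-1} = [[0.1327, 0.0102, -0.0306],
 [0.0102, 0.3469, -0.0408],
 [-0.0306, -0.0408, 0.1224]].

Step 3 — form the quadratic (x - mu)^T · Sigma^{-1} · (x - mu):
  Sigma^{-1} · (x - mu) = (0.3367, 0.949, 0.1531).
  (x - mu)^T · [Sigma^{-1} · (x - mu)] = (3)·(0.3367) + (3)·(0.949) + (3)·(0.1531) = 4.3163.

Step 4 — take square root: d = √(4.3163) ≈ 2.0776.

d(x, mu) = √(4.3163) ≈ 2.0776


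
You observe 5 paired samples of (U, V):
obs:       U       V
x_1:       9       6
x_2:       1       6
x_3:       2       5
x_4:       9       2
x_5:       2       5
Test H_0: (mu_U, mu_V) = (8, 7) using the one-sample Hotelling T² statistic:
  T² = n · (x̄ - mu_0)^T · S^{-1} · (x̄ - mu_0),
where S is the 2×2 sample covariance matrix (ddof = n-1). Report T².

Step 1 — sample mean vector:
  mean(U) = (9 + 1 + 2 + 9 + 2) / 5 = 23/5 = 4.6
  mean(V) = (6 + 6 + 5 + 2 + 5) / 5 = 24/5 = 4.8
  x̄ = (4.6, 4.8),  deviation x̄ - mu_0 = (4.6, 4.8) - (8, 7) = (-3.4, -2.2).

Step 2 — sample covariance matrix, S[i,j] = (1/(n-1)) · Σ_k (x_{k,i} - mean_i) · (x_{k,j} - mean_j), divisor n-1 = 4:
  S[U,U] = ((4.4)·(4.4) + (-3.6)·(-3.6) + (-2.6)·(-2.6) + (4.4)·(4.4) + (-2.6)·(-2.6)) / 4 = 65.2/4 = 16.3
  S[U,V] = ((4.4)·(1.2) + (-3.6)·(1.2) + (-2.6)·(0.2) + (4.4)·(-2.8) + (-2.6)·(0.2)) / 4 = -12.4/4 = -3.1
  S[V,V] = ((1.2)·(1.2) + (1.2)·(1.2) + (0.2)·(0.2) + (-2.8)·(-2.8) + (0.2)·(0.2)) / 4 = 10.8/4 = 2.7
  S = [[16.3, -3.1],
 [-3.1, 2.7]].

Step 3 — invert S. det(S) = 16.3·2.7 - (-3.1)² = 34.4.
  S^{-1} = (1/det) · [[d, -b], [-b, a]] = [[0.0785, 0.0901],
 [0.0901, 0.4738]].

Step 4 — quadratic form (x̄ - mu_0)^T · S^{-1} · (x̄ - mu_0):
  S^{-1} · (x̄ - mu_0) = (-0.4651, -1.3488),
  (x̄ - mu_0)^T · [...] = (-3.4)·(-0.4651) + (-2.2)·(-1.3488) = 4.5488.

Step 5 — scale by n: T² = 5 · 4.5488 = 22.7442.

T² ≈ 22.7442


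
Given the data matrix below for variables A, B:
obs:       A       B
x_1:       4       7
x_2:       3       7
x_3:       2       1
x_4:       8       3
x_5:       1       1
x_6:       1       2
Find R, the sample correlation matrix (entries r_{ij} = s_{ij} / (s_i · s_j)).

Step 1 — column means:
  mean(A) = (4 + 3 + 2 + 8 + 1 + 1) / 6 = 19/6 = 3.1667
  mean(B) = (7 + 7 + 1 + 3 + 1 + 2) / 6 = 21/6 = 3.5

Step 2 — sample variances and covariances s[i,j] = (1/(n-1)) · Σ_k (x_{k,i} - mean_i) · (x_{k,j} - mean_j), with n-1 = 5:
  s[A,A] = ((0.8333)·(0.8333) + (-0.1667)·(-0.1667) + (-1.1667)·(-1.1667) + (4.8333)·(4.8333) + (-2.1667)·(-2.1667) + (-2.1667)·(-2.1667)) / 5 = 34.8333/5 = 6.9667
  s[A,B] = ((0.8333)·(3.5) + (-0.1667)·(3.5) + (-1.1667)·(-2.5) + (4.8333)·(-0.5) + (-2.1667)·(-2.5) + (-2.1667)·(-1.5)) / 5 = 11.5/5 = 2.3
  s[B,B] = ((3.5)·(3.5) + (3.5)·(3.5) + (-2.5)·(-2.5) + (-0.5)·(-0.5) + (-2.5)·(-2.5) + (-1.5)·(-1.5)) / 5 = 39.5/5 = 7.9
  Sample standard deviations s_i = √(s[i,i]):
  s(A) = √(6.9667) = 2.6394
  s(B) = √(7.9) = 2.8107

Step 3 — r_{ij} = s_{ij} / (s_i · s_j):
  r[A,A] = 1 (diagonal).
  r[A,B] = 2.3 / (2.6394 · 2.8107) = 2.3 / 7.4187 = 0.31
  r[B,B] = 1 (diagonal).

R is symmetric with unit diagonal. Assembling:

R = [[1, 0.31],
 [0.31, 1]]


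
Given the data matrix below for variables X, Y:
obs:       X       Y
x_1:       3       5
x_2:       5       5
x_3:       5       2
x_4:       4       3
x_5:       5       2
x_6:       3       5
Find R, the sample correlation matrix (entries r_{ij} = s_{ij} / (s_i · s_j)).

Step 1 — column means:
  mean(X) = (3 + 5 + 5 + 4 + 5 + 3) / 6 = 25/6 = 4.1667
  mean(Y) = (5 + 5 + 2 + 3 + 2 + 5) / 6 = 22/6 = 3.6667

Step 2 — sample variances and covariances s[i,j] = (1/(n-1)) · Σ_k (x_{k,i} - mean_i) · (x_{k,j} - mean_j), with n-1 = 5:
  s[X,X] = ((-1.1667)·(-1.1667) + (0.8333)·(0.8333) + (0.8333)·(0.8333) + (-0.1667)·(-0.1667) + (0.8333)·(0.8333) + (-1.1667)·(-1.1667)) / 5 = 4.8333/5 = 0.9667
  s[X,Y] = ((-1.1667)·(1.3333) + (0.8333)·(1.3333) + (0.8333)·(-1.6667) + (-0.1667)·(-0.6667) + (0.8333)·(-1.6667) + (-1.1667)·(1.3333)) / 5 = -4.6667/5 = -0.9333
  s[Y,Y] = ((1.3333)·(1.3333) + (1.3333)·(1.3333) + (-1.6667)·(-1.6667) + (-0.6667)·(-0.6667) + (-1.6667)·(-1.6667) + (1.3333)·(1.3333)) / 5 = 11.3333/5 = 2.2667
  Sample standard deviations s_i = √(s[i,i]):
  s(X) = √(0.9667) = 0.9832
  s(Y) = √(2.2667) = 1.5055

Step 3 — r_{ij} = s_{ij} / (s_i · s_j):
  r[X,X] = 1 (diagonal).
  r[X,Y] = -0.9333 / (0.9832 · 1.5055) = -0.9333 / 1.4802 = -0.6305
  r[Y,Y] = 1 (diagonal).

R is symmetric with unit diagonal. Assembling:

R = [[1, -0.6305],
 [-0.6305, 1]]


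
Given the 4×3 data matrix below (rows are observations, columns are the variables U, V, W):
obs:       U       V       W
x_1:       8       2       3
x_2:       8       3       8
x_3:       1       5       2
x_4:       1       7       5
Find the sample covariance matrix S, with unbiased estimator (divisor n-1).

Step 1 — column means:
  mean(U) = (8 + 8 + 1 + 1) / 4 = 18/4 = 4.5
  mean(V) = (2 + 3 + 5 + 7) / 4 = 17/4 = 4.25
  mean(W) = (3 + 8 + 2 + 5) / 4 = 18/4 = 4.5

Step 2 — sample covariance S[i,j] = (1/(n-1)) · Σ_k (x_{k,i} - mean_i) · (x_{k,j} - mean_j), with n-1 = 3.
  S[U,U] = ((3.5)·(3.5) + (3.5)·(3.5) + (-3.5)·(-3.5) + (-3.5)·(-3.5)) / 3 = 49/3 = 16.3333
  S[U,V] = ((3.5)·(-2.25) + (3.5)·(-1.25) + (-3.5)·(0.75) + (-3.5)·(2.75)) / 3 = -24.5/3 = -8.1667
  S[U,W] = ((3.5)·(-1.5) + (3.5)·(3.5) + (-3.5)·(-2.5) + (-3.5)·(0.5)) / 3 = 14/3 = 4.6667
  S[V,V] = ((-2.25)·(-2.25) + (-1.25)·(-1.25) + (0.75)·(0.75) + (2.75)·(2.75)) / 3 = 14.75/3 = 4.9167
  S[V,W] = ((-2.25)·(-1.5) + (-1.25)·(3.5) + (0.75)·(-2.5) + (2.75)·(0.5)) / 3 = -1.5/3 = -0.5
  S[W,W] = ((-1.5)·(-1.5) + (3.5)·(3.5) + (-2.5)·(-2.5) + (0.5)·(0.5)) / 3 = 21/3 = 7

S is symmetric (S[j,i] = S[i,j]). Assembling:

S = [[16.3333, -8.1667, 4.6667],
 [-8.1667, 4.9167, -0.5],
 [4.6667, -0.5, 7]]


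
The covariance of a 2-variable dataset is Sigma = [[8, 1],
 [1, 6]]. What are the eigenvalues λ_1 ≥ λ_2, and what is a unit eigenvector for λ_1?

Step 1 — characteristic polynomial of 2×2 Sigma:
  det(Sigma - λI) = λ² - trace · λ + det = 0.
  trace = 8 + 6 = 14, det = 8·6 - (1)² = 47.
Step 2 — discriminant:
  Δ = trace² - 4·det = 196 - 188 = 8.
Step 3 — eigenvalues:
  λ = (trace ± √Δ)/2 = (14 ± 2.8284)/2,
  λ_1 = 8.4142,  λ_2 = 5.5858.

Step 4 — unit eigenvector for λ_1: solve (Sigma - λ_1 I)v = 0. First row:
  (8 - 8.4142)·v_x + (1)·v_y = 0, i.e. (-0.4142)·v_x + (1)·v_y = 0,
  so v ∝ (b, λ_1 - a) = (1, 0.4142) = u.
  ||u|| = √((1)² + (0.4142)²) = √(1.1716) ≈ 1.0824,
  v_1 = u/||u|| ≈ (0.9239, 0.3827) (||v_1|| = 1).

λ_1 = 8.4142,  λ_2 = 5.5858;  v_1 ≈ (0.9239, 0.3827)


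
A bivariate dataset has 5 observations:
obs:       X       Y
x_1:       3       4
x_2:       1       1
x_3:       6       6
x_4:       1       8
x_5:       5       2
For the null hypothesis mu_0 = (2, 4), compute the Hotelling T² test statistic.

Step 1 — sample mean vector:
  mean(X) = (3 + 1 + 6 + 1 + 5) / 5 = 16/5 = 3.2
  mean(Y) = (4 + 1 + 6 + 8 + 2) / 5 = 21/5 = 4.2
  x̄ = (3.2, 4.2),  deviation x̄ - mu_0 = (3.2, 4.2) - (2, 4) = (1.2, 0.2).

Step 2 — sample covariance matrix, S[i,j] = (1/(n-1)) · Σ_k (x_{k,i} - mean_i) · (x_{k,j} - mean_j), divisor n-1 = 4:
  S[X,X] = ((-0.2)·(-0.2) + (-2.2)·(-2.2) + (2.8)·(2.8) + (-2.2)·(-2.2) + (1.8)·(1.8)) / 4 = 20.8/4 = 5.2
  S[X,Y] = ((-0.2)·(-0.2) + (-2.2)·(-3.2) + (2.8)·(1.8) + (-2.2)·(3.8) + (1.8)·(-2.2)) / 4 = -0.2/4 = -0.05
  S[Y,Y] = ((-0.2)·(-0.2) + (-3.2)·(-3.2) + (1.8)·(1.8) + (3.8)·(3.8) + (-2.2)·(-2.2)) / 4 = 32.8/4 = 8.2
  S = [[5.2, -0.05],
 [-0.05, 8.2]].

Step 3 — invert S. det(S) = 5.2·8.2 - (-0.05)² = 42.6375.
  S^{-1} = (1/det) · [[d, -b], [-b, a]] = [[0.1923, 0.0012],
 [0.0012, 0.122]].

Step 4 — quadratic form (x̄ - mu_0)^T · S^{-1} · (x̄ - mu_0):
  S^{-1} · (x̄ - mu_0) = (0.231, 0.0258),
  (x̄ - mu_0)^T · [...] = (1.2)·(0.231) + (0.2)·(0.0258) = 0.2824.

Step 5 — scale by n: T² = 5 · 0.2824 = 1.4119.

T² ≈ 1.4119


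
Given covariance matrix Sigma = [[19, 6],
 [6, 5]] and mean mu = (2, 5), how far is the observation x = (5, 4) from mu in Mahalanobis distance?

Step 1 — centre the observation: (x - mu) = (3, -1).

Step 2 — invert Sigma. det(Sigma) = 19·5 - (6)² = 59.
  Sigma^{-1} = (1/det) · [[d, -b], [-b, a]] = [[0.0847, -0.1017],
 [-0.1017, 0.322]].

Step 3 — form the quadratic (x - mu)^T · Sigma^{-1} · (x - mu):
  Sigma^{-1} · (x - mu) = (0.3559, -0.6271).
  (x - mu)^T · [Sigma^{-1} · (x - mu)] = (3)·(0.3559) + (-1)·(-0.6271) = 1.6949.

Step 4 — take square root: d = √(1.6949) ≈ 1.3019.

d(x, mu) = √(1.6949) ≈ 1.3019


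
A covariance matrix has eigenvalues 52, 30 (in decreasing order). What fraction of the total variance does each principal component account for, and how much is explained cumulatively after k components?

Step 1 — total variance = trace(Sigma) = Σ λ_i = 52 + 30 = 82.

Step 2 — fraction explained by component i = λ_i / Σ λ:
  PC1: 52/82 = 0.6341
  PC2: 30/82 = 0.3659

Step 3 — cumulative fraction after k components = (λ_1 + ... + λ_k) / Σ λ:
  k = 1: 52/82 = 0.6341
  k = 2: (52 + 30)/82 = 82/82 = 1

Summary (fraction, with percent):

explained: PC1 0.6341 (63.41%), PC2 0.3659 (36.59%);  cumulative: 0.6341, 1


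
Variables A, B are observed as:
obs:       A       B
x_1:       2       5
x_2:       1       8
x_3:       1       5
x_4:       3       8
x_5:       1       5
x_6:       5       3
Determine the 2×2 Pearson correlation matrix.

Step 1 — column means:
  mean(A) = (2 + 1 + 1 + 3 + 1 + 5) / 6 = 13/6 = 2.1667
  mean(B) = (5 + 8 + 5 + 8 + 5 + 3) / 6 = 34/6 = 5.6667

Step 2 — sample variances and covariances s[i,j] = (1/(n-1)) · Σ_k (x_{k,i} - mean_i) · (x_{k,j} - mean_j), with n-1 = 5:
  s[A,A] = ((-0.1667)·(-0.1667) + (-1.1667)·(-1.1667) + (-1.1667)·(-1.1667) + (0.8333)·(0.8333) + (-1.1667)·(-1.1667) + (2.8333)·(2.8333)) / 5 = 12.8333/5 = 2.5667
  s[A,B] = ((-0.1667)·(-0.6667) + (-1.1667)·(2.3333) + (-1.1667)·(-0.6667) + (0.8333)·(2.3333) + (-1.1667)·(-0.6667) + (2.8333)·(-2.6667)) / 5 = -6.6667/5 = -1.3333
  s[B,B] = ((-0.6667)·(-0.6667) + (2.3333)·(2.3333) + (-0.6667)·(-0.6667) + (2.3333)·(2.3333) + (-0.6667)·(-0.6667) + (-2.6667)·(-2.6667)) / 5 = 19.3333/5 = 3.8667
  Sample standard deviations s_i = √(s[i,i]):
  s(A) = √(2.5667) = 1.6021
  s(B) = √(3.8667) = 1.9664

Step 3 — r_{ij} = s_{ij} / (s_i · s_j):
  r[A,A] = 1 (diagonal).
  r[A,B] = -1.3333 / (1.6021 · 1.9664) = -1.3333 / 3.1503 = -0.4232
  r[B,B] = 1 (diagonal).

R is symmetric with unit diagonal. Assembling:

R = [[1, -0.4232],
 [-0.4232, 1]]


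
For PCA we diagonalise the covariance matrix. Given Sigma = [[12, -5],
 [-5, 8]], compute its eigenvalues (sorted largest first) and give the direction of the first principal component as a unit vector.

Step 1 — characteristic polynomial of 2×2 Sigma:
  det(Sigma - λI) = λ² - trace · λ + det = 0.
  trace = 12 + 8 = 20, det = 12·8 - (-5)² = 71.
Step 2 — discriminant:
  Δ = trace² - 4·det = 400 - 284 = 116.
Step 3 — eigenvalues:
  λ = (trace ± √Δ)/2 = (20 ± 10.7703)/2,
  λ_1 = 15.3852,  λ_2 = 4.6148.

Step 4 — unit eigenvector for λ_1: solve (Sigma - λ_1 I)v = 0. First row:
  (12 - 15.3852)·v_x + (-5)·v_y = 0, i.e. (-3.3852)·v_x + (-5)·v_y = 0,
  so v ∝ (b, λ_1 - a) = (-5, 3.3852); multiply by -1 so the first entry is positive: u = (5, -3.3852).
  ||u|| = √((5)² + (-3.3852)²) = √(36.4593) ≈ 6.0382,
  v_1 = u/||u|| ≈ (0.8281, -0.5606) (||v_1|| = 1).

λ_1 = 15.3852,  λ_2 = 4.6148;  v_1 ≈ (0.8281, -0.5606)


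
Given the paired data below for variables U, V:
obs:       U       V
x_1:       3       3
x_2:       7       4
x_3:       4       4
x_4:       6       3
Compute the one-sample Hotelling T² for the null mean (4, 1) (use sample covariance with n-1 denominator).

Step 1 — sample mean vector:
  mean(U) = (3 + 7 + 4 + 6) / 4 = 20/4 = 5
  mean(V) = (3 + 4 + 4 + 3) / 4 = 14/4 = 3.5
  x̄ = (5, 3.5),  deviation x̄ - mu_0 = (5, 3.5) - (4, 1) = (1, 2.5).

Step 2 — sample covariance matrix, S[i,j] = (1/(n-1)) · Σ_k (x_{k,i} - mean_i) · (x_{k,j} - mean_j), divisor n-1 = 3:
  S[U,U] = ((-2)·(-2) + (2)·(2) + (-1)·(-1) + (1)·(1)) / 3 = 10/3 = 3.3333
  S[U,V] = ((-2)·(-0.5) + (2)·(0.5) + (-1)·(0.5) + (1)·(-0.5)) / 3 = 1/3 = 0.3333
  S[V,V] = ((-0.5)·(-0.5) + (0.5)·(0.5) + (0.5)·(0.5) + (-0.5)·(-0.5)) / 3 = 1/3 = 0.3333
  S = [[3.3333, 0.3333],
 [0.3333, 0.3333]].

Step 3 — invert S. det(S) = 3.3333·0.3333 - (0.3333)² = 1.
  S^{-1} = (1/det) · [[d, -b], [-b, a]] = [[0.3333, -0.3333],
 [-0.3333, 3.3333]].

Step 4 — quadratic form (x̄ - mu_0)^T · S^{-1} · (x̄ - mu_0):
  S^{-1} · (x̄ - mu_0) = (-0.5, 8),
  (x̄ - mu_0)^T · [...] = (1)·(-0.5) + (2.5)·(8) = 19.5.

Step 5 — scale by n: T² = 4 · 19.5 = 78.

T² ≈ 78


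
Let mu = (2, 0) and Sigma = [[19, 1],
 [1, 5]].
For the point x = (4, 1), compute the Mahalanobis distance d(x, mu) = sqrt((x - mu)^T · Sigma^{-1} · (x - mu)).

Step 1 — centre the observation: (x - mu) = (2, 1).

Step 2 — invert Sigma. det(Sigma) = 19·5 - (1)² = 94.
  Sigma^{-1} = (1/det) · [[d, -b], [-b, a]] = [[0.0532, -0.0106],
 [-0.0106, 0.2021]].

Step 3 — form the quadratic (x - mu)^T · Sigma^{-1} · (x - mu):
  Sigma^{-1} · (x - mu) = (0.0957, 0.1809).
  (x - mu)^T · [Sigma^{-1} · (x - mu)] = (2)·(0.0957) + (1)·(0.1809) = 0.3723.

Step 4 — take square root: d = √(0.3723) ≈ 0.6102.

d(x, mu) = √(0.3723) ≈ 0.6102


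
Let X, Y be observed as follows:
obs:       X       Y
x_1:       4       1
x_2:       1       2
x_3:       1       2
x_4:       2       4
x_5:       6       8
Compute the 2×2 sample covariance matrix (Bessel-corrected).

Step 1 — column means:
  mean(X) = (4 + 1 + 1 + 2 + 6) / 5 = 14/5 = 2.8
  mean(Y) = (1 + 2 + 2 + 4 + 8) / 5 = 17/5 = 3.4

Step 2 — sample covariance S[i,j] = (1/(n-1)) · Σ_k (x_{k,i} - mean_i) · (x_{k,j} - mean_j), with n-1 = 4.
  S[X,X] = ((1.2)·(1.2) + (-1.8)·(-1.8) + (-1.8)·(-1.8) + (-0.8)·(-0.8) + (3.2)·(3.2)) / 4 = 18.8/4 = 4.7
  S[X,Y] = ((1.2)·(-2.4) + (-1.8)·(-1.4) + (-1.8)·(-1.4) + (-0.8)·(0.6) + (3.2)·(4.6)) / 4 = 16.4/4 = 4.1
  S[Y,Y] = ((-2.4)·(-2.4) + (-1.4)·(-1.4) + (-1.4)·(-1.4) + (0.6)·(0.6) + (4.6)·(4.6)) / 4 = 31.2/4 = 7.8

S is symmetric (S[j,i] = S[i,j]). Assembling:

S = [[4.7, 4.1],
 [4.1, 7.8]]


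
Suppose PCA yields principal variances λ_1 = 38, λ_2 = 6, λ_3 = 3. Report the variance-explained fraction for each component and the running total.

Step 1 — total variance = trace(Sigma) = Σ λ_i = 38 + 6 + 3 = 47.

Step 2 — fraction explained by component i = λ_i / Σ λ:
  PC1: 38/47 = 0.8085
  PC2: 6/47 = 0.1277
  PC3: 3/47 = 0.0638

Step 3 — cumulative fraction after k components = (λ_1 + ... + λ_k) / Σ λ:
  k = 1: 38/47 = 0.8085
  k = 2: (38 + 6)/47 = 44/47 = 0.9362
  k = 3: (38 + 6 + 3)/47 = 47/47 = 1

Summary (fraction, with percent):

explained: PC1 0.8085 (80.85%), PC2 0.1277 (12.77%), PC3 0.0638 (6.38%);  cumulative: 0.8085, 0.9362, 1


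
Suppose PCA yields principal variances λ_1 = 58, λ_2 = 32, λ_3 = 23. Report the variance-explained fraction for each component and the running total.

Step 1 — total variance = trace(Sigma) = Σ λ_i = 58 + 32 + 23 = 113.

Step 2 — fraction explained by component i = λ_i / Σ λ:
  PC1: 58/113 = 0.5133
  PC2: 32/113 = 0.2832
  PC3: 23/113 = 0.2035

Step 3 — cumulative fraction after k components = (λ_1 + ... + λ_k) / Σ λ:
  k = 1: 58/113 = 0.5133
  k = 2: (58 + 32)/113 = 90/113 = 0.7965
  k = 3: (58 + 32 + 23)/113 = 113/113 = 1

Summary (fraction, with percent):

explained: PC1 0.5133 (51.33%), PC2 0.2832 (28.32%), PC3 0.2035 (20.35%);  cumulative: 0.5133, 0.7965, 1


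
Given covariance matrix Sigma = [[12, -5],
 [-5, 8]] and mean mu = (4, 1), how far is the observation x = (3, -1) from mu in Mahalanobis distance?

Step 1 — centre the observation: (x - mu) = (-1, -2).

Step 2 — invert Sigma. det(Sigma) = 12·8 - (-5)² = 71.
  Sigma^{-1} = (1/det) · [[d, -b], [-b, a]] = [[0.1127, 0.0704],
 [0.0704, 0.169]].

Step 3 — form the quadratic (x - mu)^T · Sigma^{-1} · (x - mu):
  Sigma^{-1} · (x - mu) = (-0.2535, -0.4085).
  (x - mu)^T · [Sigma^{-1} · (x - mu)] = (-1)·(-0.2535) + (-2)·(-0.4085) = 1.0704.

Step 4 — take square root: d = √(1.0704) ≈ 1.0346.

d(x, mu) = √(1.0704) ≈ 1.0346


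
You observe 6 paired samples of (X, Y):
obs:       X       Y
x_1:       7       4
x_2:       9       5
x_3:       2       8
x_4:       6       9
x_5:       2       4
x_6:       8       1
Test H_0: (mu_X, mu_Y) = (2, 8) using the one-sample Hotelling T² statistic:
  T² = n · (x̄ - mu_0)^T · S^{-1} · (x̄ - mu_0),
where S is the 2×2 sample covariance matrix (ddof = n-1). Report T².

Step 1 — sample mean vector:
  mean(X) = (7 + 9 + 2 + 6 + 2 + 8) / 6 = 34/6 = 5.6667
  mean(Y) = (4 + 5 + 8 + 9 + 4 + 1) / 6 = 31/6 = 5.1667
  x̄ = (5.6667, 5.1667),  deviation x̄ - mu_0 = (5.6667, 5.1667) - (2, 8) = (3.6667, -2.8333).

Step 2 — sample covariance matrix, S[i,j] = (1/(n-1)) · Σ_k (x_{k,i} - mean_i) · (x_{k,j} - mean_j), divisor n-1 = 5:
  S[X,X] = ((1.3333)·(1.3333) + (3.3333)·(3.3333) + (-3.6667)·(-3.6667) + (0.3333)·(0.3333) + (-3.6667)·(-3.6667) + (2.3333)·(2.3333)) / 5 = 45.3333/5 = 9.0667
  S[X,Y] = ((1.3333)·(-1.1667) + (3.3333)·(-0.1667) + (-3.6667)·(2.8333) + (0.3333)·(3.8333) + (-3.6667)·(-1.1667) + (2.3333)·(-4.1667)) / 5 = -16.6667/5 = -3.3333
  S[Y,Y] = ((-1.1667)·(-1.1667) + (-0.1667)·(-0.1667) + (2.8333)·(2.8333) + (3.8333)·(3.8333) + (-1.1667)·(-1.1667) + (-4.1667)·(-4.1667)) / 5 = 42.8333/5 = 8.5667
  S = [[9.0667, -3.3333],
 [-3.3333, 8.5667]].

Step 3 — invert S. det(S) = 9.0667·8.5667 - (-3.3333)² = 66.56.
  S^{-1} = (1/det) · [[d, -b], [-b, a]] = [[0.1287, 0.0501],
 [0.0501, 0.1362]].

Step 4 — quadratic form (x̄ - mu_0)^T · S^{-1} · (x̄ - mu_0):
  S^{-1} · (x̄ - mu_0) = (0.33, -0.2023),
  (x̄ - mu_0)^T · [...] = (3.6667)·(0.33) + (-2.8333)·(-0.2023) = 1.7834.

Step 5 — scale by n: T² = 6 · 1.7834 = 10.7001.

T² ≈ 10.7001
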